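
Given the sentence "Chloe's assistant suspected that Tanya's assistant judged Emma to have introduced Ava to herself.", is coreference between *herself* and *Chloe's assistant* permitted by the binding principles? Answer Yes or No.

No

*herself* is a reflexive; Principle A requires it to be bound within its binding domain — the clause headed by 'introduced'.
— Chloe's assistant: subject of the matrix clause; c-commands the reflexive but lies outside its binding domain — cannot bind it (Principle A).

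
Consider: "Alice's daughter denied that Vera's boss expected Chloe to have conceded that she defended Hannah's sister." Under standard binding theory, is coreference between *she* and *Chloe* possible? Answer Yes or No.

*Chloe* is an R-expression; Principle C requires it to be free (not bound by any c-commanding expression).
— she: subject of the clause headed by 'defended'; the pronoun does not c-command the R-expression — coreference allowed.

Yes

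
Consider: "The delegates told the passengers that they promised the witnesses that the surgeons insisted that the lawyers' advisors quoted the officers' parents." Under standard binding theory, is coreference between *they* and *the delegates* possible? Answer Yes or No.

*the delegates* is an R-expression; Principle C requires it to be free (not bound by any c-commanding expression).
— they: subject of the clause headed by 'promised'; the pronoun does not c-command the R-expression — coreference allowed.

Yes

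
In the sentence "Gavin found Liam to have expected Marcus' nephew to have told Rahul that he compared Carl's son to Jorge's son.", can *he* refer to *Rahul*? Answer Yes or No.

Yes

*he* is a pronoun; Principle B requires it to be free in its binding domain — the clause headed by 'compared'.
— Rahul: object of the clause headed by 'told'; c-commands the pronoun but lies outside its binding domain — allowed.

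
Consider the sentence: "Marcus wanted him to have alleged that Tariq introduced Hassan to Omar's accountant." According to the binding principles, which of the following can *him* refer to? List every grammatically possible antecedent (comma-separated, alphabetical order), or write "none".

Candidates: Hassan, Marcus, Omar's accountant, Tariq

*him* is a pronoun; Principle B requires it to be free in its binding domain — the matrix clause.
— Hassan: object of the clause headed by 'introduced'; is c-commanded by the pronoun; coreference would bind this R-expression — blocked (Principle C).
— Marcus: subject of the matrix clause; c-commands the pronoun within its binding domain — blocked (Principle B).
— Omar's accountant: second object of the clause headed by 'introduced'; is c-commanded by the pronoun; coreference would bind this R-expression — blocked (Principle C).
— Tariq: subject of the clause headed by 'introduced'; is c-commanded by the pronoun; coreference would bind this R-expression — blocked (Principle C).

none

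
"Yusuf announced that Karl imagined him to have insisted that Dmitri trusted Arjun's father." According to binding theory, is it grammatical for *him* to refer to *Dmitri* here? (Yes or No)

No

*Dmitri* is an R-expression; Principle C requires it to be free (not bound by any c-commanding expression).
— him: subject of the clause headed by 'insisted'; the pronoun c-commands the R-expression — coreference blocked (Principle C).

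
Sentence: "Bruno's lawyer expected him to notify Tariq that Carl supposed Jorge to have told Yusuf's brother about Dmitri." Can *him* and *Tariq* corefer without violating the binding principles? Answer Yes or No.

No

*Tariq* is an R-expression; Principle C requires it to be free (not bound by any c-commanding expression).
— him: subject of the clause headed by 'notify'; the pronoun c-commands the R-expression — coreference blocked (Principle C).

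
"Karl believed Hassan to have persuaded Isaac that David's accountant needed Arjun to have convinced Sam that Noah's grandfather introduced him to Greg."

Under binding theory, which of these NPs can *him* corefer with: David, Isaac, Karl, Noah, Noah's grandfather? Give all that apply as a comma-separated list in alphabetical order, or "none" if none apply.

*him* is a pronoun; Principle B requires it to be free in its binding domain — the clause headed by 'introduced'.
— David: possessor inside the subject DP of the clause headed by 'needed'; does not c-command the pronoun — Principle B does not apply; allowed.
— Isaac: object of the clause headed by 'persuaded'; c-commands the pronoun but lies outside its binding domain — allowed.
— Karl: subject of the matrix clause; c-commands the pronoun but lies outside its binding domain — allowed.
— Noah: possessor inside the subject DP of the clause headed by 'introduced'; does not c-command the pronoun — Principle B does not apply; allowed.
— Noah's grandfather: subject of the clause headed by 'introduced'; c-commands the pronoun within its binding domain — blocked (Principle B).

David, Isaac, Karl, Noah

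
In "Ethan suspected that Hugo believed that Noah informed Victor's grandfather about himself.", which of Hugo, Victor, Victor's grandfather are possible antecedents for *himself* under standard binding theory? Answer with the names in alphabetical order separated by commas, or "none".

Victor's grandfather

*himself* is a reflexive; Principle A requires it to be bound within its binding domain — the clause headed by 'informed'.
— Hugo: subject of the clause headed by 'believed'; c-commands the reflexive but lies outside its binding domain — cannot bind it (Principle A).
— Victor: possessor inside the object DP of the clause headed by 'informed'; does not c-command the reflexive — cannot bind it (Principle A).
— Victor's grandfather: object of the clause headed by 'informed'; c-commands the reflexive within its binding domain — allowed (Principle A).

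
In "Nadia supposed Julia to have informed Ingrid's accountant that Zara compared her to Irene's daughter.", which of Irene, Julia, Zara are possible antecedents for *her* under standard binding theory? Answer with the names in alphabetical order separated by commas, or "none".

Julia

*her* is a pronoun; Principle B requires it to be free in its binding domain — the clause headed by 'compared'.
— Irene: possessor inside the second object DP of the clause headed by 'compared'; is c-commanded by the pronoun; coreference would bind this R-expression — blocked (Principle C).
— Julia: subject of the clause headed by 'informed'; c-commands the pronoun but lies outside its binding domain — allowed.
— Zara: subject of the clause headed by 'compared'; c-commands the pronoun within its binding domain — blocked (Principle B).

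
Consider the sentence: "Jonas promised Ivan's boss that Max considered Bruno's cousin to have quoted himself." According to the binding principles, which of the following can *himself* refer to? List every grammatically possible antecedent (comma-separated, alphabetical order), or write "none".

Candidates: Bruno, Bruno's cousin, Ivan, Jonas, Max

Bruno's cousin

*himself* is a reflexive; Principle A requires it to be bound within its binding domain — the clause headed by 'quoted'.
— Bruno: possessor inside the subject DP of the clause headed by 'quoted'; does not c-command the reflexive — cannot bind it (Principle A).
— Bruno's cousin: subject of the clause headed by 'quoted'; c-commands the reflexive within its binding domain — allowed (Principle A).
— Ivan: possessor inside the object DP of the matrix clause; does not c-command the reflexive — cannot bind it (Principle A).
— Jonas: subject of the matrix clause; c-commands the reflexive but lies outside its binding domain — cannot bind it (Principle A).
— Max: subject of the clause headed by 'considered'; c-commands the reflexive but lies outside its binding domain — cannot bind it (Principle A).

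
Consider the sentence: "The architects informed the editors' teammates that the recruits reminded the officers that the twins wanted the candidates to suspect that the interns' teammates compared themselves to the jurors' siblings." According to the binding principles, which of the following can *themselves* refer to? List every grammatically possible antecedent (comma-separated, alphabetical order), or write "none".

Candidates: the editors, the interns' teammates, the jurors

the interns' teammates

*themselves* is a reflexive; Principle A requires it to be bound within its binding domain — the clause headed by 'compared'.
— the editors: possessor inside the object DP of the matrix clause; does not c-command the reflexive — cannot bind it (Principle A).
— the interns' teammates: subject of the clause headed by 'compared'; c-commands the reflexive within its binding domain — allowed (Principle A).
— the jurors: possessor inside the second object DP of the clause headed by 'compared'; does not c-command the reflexive — cannot bind it (Principle A).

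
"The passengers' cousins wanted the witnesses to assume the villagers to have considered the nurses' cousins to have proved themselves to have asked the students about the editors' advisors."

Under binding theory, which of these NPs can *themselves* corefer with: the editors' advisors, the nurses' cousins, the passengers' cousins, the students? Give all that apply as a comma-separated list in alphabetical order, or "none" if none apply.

the nurses' cousins

*themselves* is a reflexive; Principle A requires it to be bound within its binding domain — the clause headed by 'proved'.
— the editors' advisors: second object of the clause headed by 'asked'; does not c-command the reflexive — cannot bind it (Principle A).
— the nurses' cousins: subject of the clause headed by 'proved'; c-commands the reflexive within its binding domain — allowed (Principle A).
— the passengers' cousins: subject of the matrix clause; c-commands the reflexive but lies outside its binding domain — cannot bind it (Principle A).
— the students: object of the clause headed by 'asked'; does not c-command the reflexive — cannot bind it (Principle A).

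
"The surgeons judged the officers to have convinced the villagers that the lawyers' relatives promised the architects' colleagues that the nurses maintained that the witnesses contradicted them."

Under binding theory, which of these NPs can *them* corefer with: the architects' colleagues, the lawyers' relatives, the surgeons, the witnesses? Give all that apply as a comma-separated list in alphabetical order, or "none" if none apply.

*them* is a pronoun; Principle B requires it to be free in its binding domain — the clause headed by 'contradicted'.
— the architects' colleagues: object of the clause headed by 'promised'; c-commands the pronoun but lies outside its binding domain — allowed.
— the lawyers' relatives: subject of the clause headed by 'promised'; c-commands the pronoun but lies outside its binding domain — allowed.
— the surgeons: subject of the matrix clause; c-commands the pronoun but lies outside its binding domain — allowed.
— the witnesses: subject of the clause headed by 'contradicted'; c-commands the pronoun within its binding domain — blocked (Principle B).

the architects' colleagues, the lawyers' relatives, the surgeons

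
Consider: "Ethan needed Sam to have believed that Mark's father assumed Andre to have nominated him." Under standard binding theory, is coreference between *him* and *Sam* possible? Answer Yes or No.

Yes

*Sam* is an R-expression; Principle C requires it to be free (not bound by any c-commanding expression).
— him: object of the clause headed by 'nominated'; the pronoun does not c-command the R-expression — coreference allowed.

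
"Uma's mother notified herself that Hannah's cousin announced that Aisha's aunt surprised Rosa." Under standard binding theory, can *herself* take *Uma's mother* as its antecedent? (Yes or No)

Yes

*herself* is a reflexive; Principle A requires it to be bound within its binding domain — the matrix clause.
— Uma's mother: subject of the matrix clause; c-commands the reflexive within its binding domain — allowed (Principle A).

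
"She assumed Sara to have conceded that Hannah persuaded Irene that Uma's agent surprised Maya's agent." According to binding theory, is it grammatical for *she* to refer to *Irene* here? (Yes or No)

No

*Irene* is an R-expression; Principle C requires it to be free (not bound by any c-commanding expression).
— she: subject of the matrix clause; the pronoun c-commands the R-expression — coreference blocked (Principle C).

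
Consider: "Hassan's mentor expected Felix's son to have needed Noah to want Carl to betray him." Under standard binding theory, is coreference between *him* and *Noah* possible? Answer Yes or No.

Yes

*Noah* is an R-expression; Principle C requires it to be free (not bound by any c-commanding expression).
— him: object of the clause headed by 'betray'; the pronoun does not c-command the R-expression — coreference allowed.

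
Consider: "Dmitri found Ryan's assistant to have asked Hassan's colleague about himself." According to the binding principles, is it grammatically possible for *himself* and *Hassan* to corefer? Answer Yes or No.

No

*himself* is a reflexive; Principle A requires it to be bound within its binding domain — the clause headed by 'asked'.
— Hassan: possessor inside the object DP of the clause headed by 'asked'; does not c-command the reflexive — cannot bind it (Principle A).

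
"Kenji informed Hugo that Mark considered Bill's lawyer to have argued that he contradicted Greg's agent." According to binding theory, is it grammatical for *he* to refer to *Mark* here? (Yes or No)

*Mark* is an R-expression; Principle C requires it to be free (not bound by any c-commanding expression).
— he: subject of the clause headed by 'contradicted'; the pronoun does not c-command the R-expression — coreference allowed.

Yes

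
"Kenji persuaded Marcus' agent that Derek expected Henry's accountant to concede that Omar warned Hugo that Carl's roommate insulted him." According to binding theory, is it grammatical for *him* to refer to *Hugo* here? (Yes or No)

*Hugo* is an R-expression; Principle C requires it to be free (not bound by any c-commanding expression).
— him: object of the clause headed by 'insulted'; the pronoun does not c-command the R-expression — coreference allowed.

Yes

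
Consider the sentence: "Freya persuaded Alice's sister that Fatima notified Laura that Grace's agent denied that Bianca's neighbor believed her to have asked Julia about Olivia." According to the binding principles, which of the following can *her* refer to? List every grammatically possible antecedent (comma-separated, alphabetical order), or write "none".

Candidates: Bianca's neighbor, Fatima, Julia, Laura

*her* is a pronoun; Principle B requires it to be free in its binding domain — the clause headed by 'believed'.
— Bianca's neighbor: subject of the clause headed by 'believed'; c-commands the pronoun within its binding domain — blocked (Principle B).
— Fatima: subject of the clause headed by 'notified'; c-commands the pronoun but lies outside its binding domain — allowed.
— Julia: object of the clause headed by 'asked'; is c-commanded by the pronoun; coreference would bind this R-expression — blocked (Principle C).
— Laura: object of the clause headed by 'notified'; c-commands the pronoun but lies outside its binding domain — allowed.

Fatima, Laura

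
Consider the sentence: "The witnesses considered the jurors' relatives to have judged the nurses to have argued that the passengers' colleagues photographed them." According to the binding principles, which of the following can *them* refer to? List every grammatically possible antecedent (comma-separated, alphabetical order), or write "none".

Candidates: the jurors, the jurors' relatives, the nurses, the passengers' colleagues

*them* is a pronoun; Principle B requires it to be free in its binding domain — the clause headed by 'photographed'.
— the jurors: possessor inside the subject DP of the clause headed by 'judged'; does not c-command the pronoun — Principle B does not apply; allowed.
— the jurors' relatives: subject of the clause headed by 'judged'; c-commands the pronoun but lies outside its binding domain — allowed.
— the nurses: subject of the clause headed by 'argued'; c-commands the pronoun but lies outside its binding domain — allowed.
— the passengers' colleagues: subject of the clause headed by 'photographed'; c-commands the pronoun within its binding domain — blocked (Principle B).

the jurors, the jurors' relatives, the nurses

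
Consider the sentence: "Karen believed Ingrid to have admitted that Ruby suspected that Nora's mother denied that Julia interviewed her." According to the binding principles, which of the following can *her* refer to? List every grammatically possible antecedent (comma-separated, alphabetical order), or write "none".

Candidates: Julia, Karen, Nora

Karen, Nora

*her* is a pronoun; Principle B requires it to be free in its binding domain — the clause headed by 'interviewed'.
— Julia: subject of the clause headed by 'interviewed'; c-commands the pronoun within its binding domain — blocked (Principle B).
— Karen: subject of the matrix clause; c-commands the pronoun but lies outside its binding domain — allowed.
— Nora: possessor inside the subject DP of the clause headed by 'denied'; does not c-command the pronoun — Principle B does not apply; allowed.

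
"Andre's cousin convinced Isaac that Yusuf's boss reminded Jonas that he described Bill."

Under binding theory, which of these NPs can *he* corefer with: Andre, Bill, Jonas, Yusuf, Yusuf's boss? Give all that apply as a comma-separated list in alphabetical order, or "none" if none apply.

*he* is a pronoun; Principle B requires it to be free in its binding domain — the clause headed by 'described'.
— Andre: possessor inside the subject DP of the matrix clause; does not c-command the pronoun — Principle B does not apply; allowed.
— Bill: object of the clause headed by 'described'; is c-commanded by the pronoun; coreference would bind this R-expression — blocked (Principle C).
— Jonas: object of the clause headed by 'reminded'; c-commands the pronoun but lies outside its binding domain — allowed.
— Yusuf: possessor inside the subject DP of the clause headed by 'reminded'; does not c-command the pronoun — Principle B does not apply; allowed.
— Yusuf's boss: subject of the clause headed by 'reminded'; c-commands the pronoun but lies outside its binding domain — allowed.

Andre, Jonas, Yusuf, Yusuf's boss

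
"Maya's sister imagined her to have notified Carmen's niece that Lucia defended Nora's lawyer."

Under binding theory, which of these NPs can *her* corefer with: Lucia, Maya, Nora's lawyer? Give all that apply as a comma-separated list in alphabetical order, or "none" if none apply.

Maya

*her* is a pronoun; Principle B requires it to be free in its binding domain — the matrix clause.
— Lucia: subject of the clause headed by 'defended'; is c-commanded by the pronoun; coreference would bind this R-expression — blocked (Principle C).
— Maya: possessor inside the subject DP of the matrix clause; does not c-command the pronoun — Principle B does not apply; allowed.
— Nora's lawyer: object of the clause headed by 'defended'; is c-commanded by the pronoun; coreference would bind this R-expression — blocked (Principle C).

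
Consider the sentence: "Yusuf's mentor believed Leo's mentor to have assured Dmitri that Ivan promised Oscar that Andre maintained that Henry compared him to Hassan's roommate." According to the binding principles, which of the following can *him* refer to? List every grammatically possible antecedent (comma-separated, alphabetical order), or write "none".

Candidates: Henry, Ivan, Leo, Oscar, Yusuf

*him* is a pronoun; Principle B requires it to be free in its binding domain — the clause headed by 'compared'.
— Henry: subject of the clause headed by 'compared'; c-commands the pronoun within its binding domain — blocked (Principle B).
— Ivan: subject of the clause headed by 'promised'; c-commands the pronoun but lies outside its binding domain — allowed.
— Leo: possessor inside the subject DP of the clause headed by 'assured'; does not c-command the pronoun — Principle B does not apply; allowed.
— Oscar: object of the clause headed by 'promised'; c-commands the pronoun but lies outside its binding domain — allowed.
— Yusuf: possessor inside the subject DP of the matrix clause; does not c-command the pronoun — Principle B does not apply; allowed.

Ivan, Leo, Oscar, Yusuf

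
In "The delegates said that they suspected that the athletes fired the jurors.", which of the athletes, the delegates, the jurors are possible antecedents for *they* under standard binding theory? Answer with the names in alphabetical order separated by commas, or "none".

*they* is a pronoun; Principle B requires it to be free in its binding domain — the clause headed by 'suspected'.
— the athletes: subject of the clause headed by 'fired'; is c-commanded by the pronoun; coreference would bind this R-expression — blocked (Principle C).
— the delegates: subject of the matrix clause; c-commands the pronoun but lies outside its binding domain — allowed.
— the jurors: object of the clause headed by 'fired'; is c-commanded by the pronoun; coreference would bind this R-expression — blocked (Principle C).

the delegates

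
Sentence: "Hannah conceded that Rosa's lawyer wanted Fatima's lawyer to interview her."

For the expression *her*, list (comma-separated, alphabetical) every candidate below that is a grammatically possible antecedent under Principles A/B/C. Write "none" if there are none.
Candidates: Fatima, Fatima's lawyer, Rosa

*her* is a pronoun; Principle B requires it to be free in its binding domain — the clause headed by 'interview'.
— Fatima: possessor inside the subject DP of the clause headed by 'interview'; does not c-command the pronoun — Principle B does not apply; allowed.
— Fatima's lawyer: subject of the clause headed by 'interview'; c-commands the pronoun within its binding domain — blocked (Principle B).
— Rosa: possessor inside the subject DP of the clause headed by 'wanted'; does not c-command the pronoun — Principle B does not apply; allowed.

Fatima, Rosa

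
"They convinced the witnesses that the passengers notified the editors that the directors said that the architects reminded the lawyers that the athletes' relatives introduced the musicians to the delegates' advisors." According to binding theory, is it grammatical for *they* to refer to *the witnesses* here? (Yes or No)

*the witnesses* is an R-expression; Principle C requires it to be free (not bound by any c-commanding expression).
— they: subject of the matrix clause; the pronoun c-commands the R-expression — coreference blocked (Principle C).

No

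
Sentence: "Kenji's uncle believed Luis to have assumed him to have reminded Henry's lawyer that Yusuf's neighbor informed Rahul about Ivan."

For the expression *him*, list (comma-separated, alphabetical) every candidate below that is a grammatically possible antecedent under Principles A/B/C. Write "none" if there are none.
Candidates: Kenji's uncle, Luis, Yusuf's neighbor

*him* is a pronoun; Principle B requires it to be free in its binding domain — the clause headed by 'assumed'.
— Kenji's uncle: subject of the matrix clause; c-commands the pronoun but lies outside its binding domain — allowed.
— Luis: subject of the clause headed by 'assumed'; c-commands the pronoun within its binding domain — blocked (Principle B).
— Yusuf's neighbor: subject of the clause headed by 'informed'; is c-commanded by the pronoun; coreference would bind this R-expression — blocked (Principle C).

Kenji's uncle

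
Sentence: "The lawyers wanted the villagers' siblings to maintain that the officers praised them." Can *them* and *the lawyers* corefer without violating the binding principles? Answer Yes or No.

Yes

*the lawyers* is an R-expression; Principle C requires it to be free (not bound by any c-commanding expression).
— them: object of the clause headed by 'praised'; the pronoun does not c-command the R-expression — coreference allowed.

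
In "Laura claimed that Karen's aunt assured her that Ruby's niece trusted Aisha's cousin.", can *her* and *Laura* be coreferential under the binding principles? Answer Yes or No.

Yes

*Laura* is an R-expression; Principle C requires it to be free (not bound by any c-commanding expression).
— her: object of the clause headed by 'assured'; the pronoun does not c-command the R-expression — coreference allowed.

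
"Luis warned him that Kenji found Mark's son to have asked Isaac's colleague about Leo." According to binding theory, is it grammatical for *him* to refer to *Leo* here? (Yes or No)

No

*Leo* is an R-expression; Principle C requires it to be free (not bound by any c-commanding expression).
— him: object of the matrix clause; the pronoun c-commands the R-expression — coreference blocked (Principle C).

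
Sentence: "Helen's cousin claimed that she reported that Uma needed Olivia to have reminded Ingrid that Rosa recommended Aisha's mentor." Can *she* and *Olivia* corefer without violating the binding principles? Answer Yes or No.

*Olivia* is an R-expression; Principle C requires it to be free (not bound by any c-commanding expression).
— she: subject of the clause headed by 'reported'; the pronoun c-commands the R-expression — coreference blocked (Principle C).

No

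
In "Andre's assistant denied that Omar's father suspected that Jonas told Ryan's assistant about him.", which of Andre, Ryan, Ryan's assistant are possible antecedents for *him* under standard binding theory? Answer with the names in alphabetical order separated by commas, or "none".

*him* is a pronoun; Principle B requires it to be free in its binding domain — the clause headed by 'told'.
— Andre: possessor inside the subject DP of the matrix clause; does not c-command the pronoun — Principle B does not apply; allowed.
— Ryan: possessor inside the object DP of the clause headed by 'told'; does not c-command the pronoun — Principle B does not apply; allowed.
— Ryan's assistant: object of the clause headed by 'told'; c-commands the pronoun within its binding domain — blocked (Principle B).

Andre, Ryan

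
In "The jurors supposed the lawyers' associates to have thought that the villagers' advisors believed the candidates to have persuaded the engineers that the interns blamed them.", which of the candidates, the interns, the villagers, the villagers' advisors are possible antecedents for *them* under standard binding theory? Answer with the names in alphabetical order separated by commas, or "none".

*them* is a pronoun; Principle B requires it to be free in its binding domain — the clause headed by 'blamed'.
— the candidates: subject of the clause headed by 'persuaded'; c-commands the pronoun but lies outside its binding domain — allowed.
— the interns: subject of the clause headed by 'blamed'; c-commands the pronoun within its binding domain — blocked (Principle B).
— the villagers: possessor inside the subject DP of the clause headed by 'believed'; does not c-command the pronoun — Principle B does not apply; allowed.
— the villagers' advisors: subject of the clause headed by 'believed'; c-commands the pronoun but lies outside its binding domain — allowed.

the candidates, the villagers, the villagers' advisors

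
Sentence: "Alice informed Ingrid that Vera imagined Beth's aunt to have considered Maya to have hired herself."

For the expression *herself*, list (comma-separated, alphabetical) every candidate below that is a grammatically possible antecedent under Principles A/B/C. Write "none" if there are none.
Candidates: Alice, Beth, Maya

Maya

*herself* is a reflexive; Principle A requires it to be bound within its binding domain — the clause headed by 'hired'.
— Alice: subject of the matrix clause; c-commands the reflexive but lies outside its binding domain — cannot bind it (Principle A).
— Beth: possessor inside the subject DP of the clause headed by 'considered'; does not c-command the reflexive — cannot bind it (Principle A).
— Maya: subject of the clause headed by 'hired'; c-commands the reflexive within its binding domain — allowed (Principle A).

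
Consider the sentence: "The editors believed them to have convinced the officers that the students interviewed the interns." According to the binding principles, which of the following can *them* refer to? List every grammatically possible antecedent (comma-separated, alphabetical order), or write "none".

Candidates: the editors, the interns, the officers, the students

*them* is a pronoun; Principle B requires it to be free in its binding domain — the matrix clause.
— the editors: subject of the matrix clause; c-commands the pronoun within its binding domain — blocked (Principle B).
— the interns: object of the clause headed by 'interviewed'; is c-commanded by the pronoun; coreference would bind this R-expression — blocked (Principle C).
— the officers: object of the clause headed by 'convinced'; is c-commanded by the pronoun; coreference would bind this R-expression — blocked (Principle C).
— the students: subject of the clause headed by 'interviewed'; is c-commanded by the pronoun; coreference would bind this R-expression — blocked (Principle C).

none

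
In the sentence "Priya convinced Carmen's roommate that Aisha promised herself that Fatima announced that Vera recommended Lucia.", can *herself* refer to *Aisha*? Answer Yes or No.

*herself* is a reflexive; Principle A requires it to be bound within its binding domain — the clause headed by 'promised'.
— Aisha: subject of the clause headed by 'promised'; c-commands the reflexive within its binding domain — allowed (Principle A).

Yes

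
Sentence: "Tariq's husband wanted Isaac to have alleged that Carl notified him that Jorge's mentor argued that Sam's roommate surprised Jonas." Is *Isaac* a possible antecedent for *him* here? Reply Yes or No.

*him* is a pronoun; Principle B requires it to be free in its binding domain — the clause headed by 'notified'.
— Isaac: subject of the clause headed by 'alleged'; c-commands the pronoun but lies outside its binding domain — allowed.

Yes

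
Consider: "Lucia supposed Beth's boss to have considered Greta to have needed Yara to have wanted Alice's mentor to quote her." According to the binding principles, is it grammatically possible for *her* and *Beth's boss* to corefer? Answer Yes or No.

Yes

*her* is a pronoun; Principle B requires it to be free in its binding domain — the clause headed by 'quote'.
— Beth's boss: subject of the clause headed by 'considered'; c-commands the pronoun but lies outside its binding domain — allowed.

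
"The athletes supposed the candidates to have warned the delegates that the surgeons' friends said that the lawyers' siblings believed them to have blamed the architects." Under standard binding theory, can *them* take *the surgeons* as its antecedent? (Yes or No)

*them* is a pronoun; Principle B requires it to be free in its binding domain — the clause headed by 'believed'.
— the surgeons: possessor inside the subject DP of the clause headed by 'said'; does not c-command the pronoun — Principle B does not apply; allowed.

Yes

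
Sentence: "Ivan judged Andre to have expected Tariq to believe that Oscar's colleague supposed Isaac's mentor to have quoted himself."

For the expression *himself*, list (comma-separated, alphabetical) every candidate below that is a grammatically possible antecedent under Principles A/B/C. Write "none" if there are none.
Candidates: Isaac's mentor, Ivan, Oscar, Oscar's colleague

*himself* is a reflexive; Principle A requires it to be bound within its binding domain — the clause headed by 'quoted'.
— Isaac's mentor: subject of the clause headed by 'quoted'; c-commands the reflexive within its binding domain — allowed (Principle A).
— Ivan: subject of the matrix clause; c-commands the reflexive but lies outside its binding domain — cannot bind it (Principle A).
— Oscar: possessor inside the subject DP of the clause headed by 'supposed'; does not c-command the reflexive — cannot bind it (Principle A).
— Oscar's colleague: subject of the clause headed by 'supposed'; c-commands the reflexive but lies outside its binding domain — cannot bind it (Principle A).

Isaac's mentor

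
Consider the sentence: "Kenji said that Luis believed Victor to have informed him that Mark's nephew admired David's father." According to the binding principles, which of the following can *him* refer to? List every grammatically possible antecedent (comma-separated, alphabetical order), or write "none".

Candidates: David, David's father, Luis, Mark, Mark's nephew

Luis

*him* is a pronoun; Principle B requires it to be free in its binding domain — the clause headed by 'informed'.
— David: possessor inside the object DP of the clause headed by 'admired'; is c-commanded by the pronoun; coreference would bind this R-expression — blocked (Principle C).
— David's father: object of the clause headed by 'admired'; is c-commanded by the pronoun; coreference would bind this R-expression — blocked (Principle C).
— Luis: subject of the clause headed by 'believed'; c-commands the pronoun but lies outside its binding domain — allowed.
— Mark: possessor inside the subject DP of the clause headed by 'admired'; is c-commanded by the pronoun; coreference would bind this R-expression — blocked (Principle C).
— Mark's nephew: subject of the clause headed by 'admired'; is c-commanded by the pronoun; coreference would bind this R-expression — blocked (Principle C).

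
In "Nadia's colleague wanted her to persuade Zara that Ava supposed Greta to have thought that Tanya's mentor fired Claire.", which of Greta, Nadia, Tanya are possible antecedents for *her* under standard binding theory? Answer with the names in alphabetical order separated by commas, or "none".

*her* is a pronoun; Principle B requires it to be free in its binding domain — the matrix clause.
— Greta: subject of the clause headed by 'thought'; is c-commanded by the pronoun; coreference would bind this R-expression — blocked (Principle C).
— Nadia: possessor inside the subject DP of the matrix clause; does not c-command the pronoun — Principle B does not apply; allowed.
— Tanya: possessor inside the subject DP of the clause headed by 'fired'; is c-commanded by the pronoun; coreference would bind this R-expression — blocked (Principle C).

Nadia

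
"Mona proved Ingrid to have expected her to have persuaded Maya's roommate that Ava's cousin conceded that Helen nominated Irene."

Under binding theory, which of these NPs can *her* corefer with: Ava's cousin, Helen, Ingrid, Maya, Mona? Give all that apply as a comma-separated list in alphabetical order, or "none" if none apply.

Mona

*her* is a pronoun; Principle B requires it to be free in its binding domain — the clause headed by 'expected'.
— Ava's cousin: subject of the clause headed by 'conceded'; is c-commanded by the pronoun; coreference would bind this R-expression — blocked (Principle C).
— Helen: subject of the clause headed by 'nominated'; is c-commanded by the pronoun; coreference would bind this R-expression — blocked (Principle C).
— Ingrid: subject of the clause headed by 'expected'; c-commands the pronoun within its binding domain — blocked (Principle B).
— Maya: possessor inside the object DP of the clause headed by 'persuaded'; is c-commanded by the pronoun; coreference would bind this R-expression — blocked (Principle C).
— Mona: subject of the matrix clause; c-commands the pronoun but lies outside its binding domain — allowed.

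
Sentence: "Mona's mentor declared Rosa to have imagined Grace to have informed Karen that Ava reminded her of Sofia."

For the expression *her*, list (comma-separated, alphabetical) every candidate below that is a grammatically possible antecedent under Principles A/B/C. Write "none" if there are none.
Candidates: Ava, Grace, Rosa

Grace, Rosa

*her* is a pronoun; Principle B requires it to be free in its binding domain — the clause headed by 'reminded'.
— Ava: subject of the clause headed by 'reminded'; c-commands the pronoun within its binding domain — blocked (Principle B).
— Grace: subject of the clause headed by 'informed'; c-commands the pronoun but lies outside its binding domain — allowed.
— Rosa: subject of the clause headed by 'imagined'; c-commands the pronoun but lies outside its binding domain — allowed.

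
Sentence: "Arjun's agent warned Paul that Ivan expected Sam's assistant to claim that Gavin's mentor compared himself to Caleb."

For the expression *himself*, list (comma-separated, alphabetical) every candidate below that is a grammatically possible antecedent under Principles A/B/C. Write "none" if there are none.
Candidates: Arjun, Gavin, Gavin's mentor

Gavin's mentor

*himself* is a reflexive; Principle A requires it to be bound within its binding domain — the clause headed by 'compared'.
— Arjun: possessor inside the subject DP of the matrix clause; does not c-command the reflexive — cannot bind it (Principle A).
— Gavin: possessor inside the subject DP of the clause headed by 'compared'; does not c-command the reflexive — cannot bind it (Principle A).
— Gavin's mentor: subject of the clause headed by 'compared'; c-commands the reflexive within its binding domain — allowed (Principle A).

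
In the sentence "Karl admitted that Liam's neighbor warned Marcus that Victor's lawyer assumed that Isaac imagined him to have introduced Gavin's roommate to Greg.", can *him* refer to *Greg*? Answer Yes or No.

*him* is a pronoun; Principle B requires it to be free in its binding domain — the clause headed by 'imagined'.
— Greg: second object of the clause headed by 'introduced'; is c-commanded by the pronoun; coreference would bind this R-expression — blocked (Principle C).

No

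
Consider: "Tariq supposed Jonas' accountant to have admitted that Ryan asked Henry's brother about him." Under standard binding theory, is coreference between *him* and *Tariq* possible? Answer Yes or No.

*Tariq* is an R-expression; Principle C requires it to be free (not bound by any c-commanding expression).
— him: second object of the clause headed by 'asked'; the pronoun does not c-command the R-expression — coreference allowed.

Yes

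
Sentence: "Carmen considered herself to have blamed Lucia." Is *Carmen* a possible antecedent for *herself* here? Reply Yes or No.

*herself* is a reflexive; Principle A requires it to be bound within its binding domain — the matrix clause.
— Carmen: subject of the matrix clause; c-commands the reflexive within its binding domain — allowed (Principle A).

Yes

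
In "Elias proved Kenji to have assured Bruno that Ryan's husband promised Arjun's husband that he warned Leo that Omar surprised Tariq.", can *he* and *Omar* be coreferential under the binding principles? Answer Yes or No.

No

*Omar* is an R-expression; Principle C requires it to be free (not bound by any c-commanding expression).
— he: subject of the clause headed by 'warned'; the pronoun c-commands the R-expression — coreference blocked (Principle C).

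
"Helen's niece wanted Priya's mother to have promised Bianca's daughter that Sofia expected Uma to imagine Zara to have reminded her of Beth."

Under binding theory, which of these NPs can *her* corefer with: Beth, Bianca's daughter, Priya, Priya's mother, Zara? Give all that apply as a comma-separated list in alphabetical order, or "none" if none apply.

*her* is a pronoun; Principle B requires it to be free in its binding domain — the clause headed by 'reminded'.
— Beth: second object of the clause headed by 'reminded'; is c-commanded by the pronoun; coreference would bind this R-expression — blocked (Principle C).
— Bianca's daughter: object of the clause headed by 'promised'; c-commands the pronoun but lies outside its binding domain — allowed.
— Priya: possessor inside the subject DP of the clause headed by 'promised'; does not c-command the pronoun — Principle B does not apply; allowed.
— Priya's mother: subject of the clause headed by 'promised'; c-commands the pronoun but lies outside its binding domain — allowed.
— Zara: subject of the clause headed by 'reminded'; c-commands the pronoun within its binding domain — blocked (Principle B).

Bianca's daughter, Priya, Priya's mother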